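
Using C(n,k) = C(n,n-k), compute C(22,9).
497,420

Working:
C(22,9) = C(22,13) = 497,420.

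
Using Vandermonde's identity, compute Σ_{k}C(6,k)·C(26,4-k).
35,960

Working:
= C(6+26,4) = C(32,4) = 35,960.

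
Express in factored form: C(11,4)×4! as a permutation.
P(11,4)

Explanation: C(11,4)×4! = [11!/(4!(7)!)]×4! = 11!/(7)! = P(11,4) = 7,920.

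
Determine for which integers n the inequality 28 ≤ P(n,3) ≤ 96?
5

Explanation: P(4,3)=24; P(5,3)=60; P(6,3)=120. So valid n = 5.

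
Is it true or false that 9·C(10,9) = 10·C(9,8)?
True

Reasoning: Absorption identity k·C(n,k) = n·C(n-1,k-1). LHS = 9·10 = 90; RHS = 10·9 = 90.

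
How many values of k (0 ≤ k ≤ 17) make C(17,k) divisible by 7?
Checking C(17,k) mod 7 for k = 0..17: divisible at k = 4, 5, 6, 11, 12, 13. That's 6 values.
Final answer: 6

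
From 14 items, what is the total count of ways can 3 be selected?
364
C(14,3) = 14! / (3! × (14-3)!)
         = 14! / (3! × 11!)
         = 364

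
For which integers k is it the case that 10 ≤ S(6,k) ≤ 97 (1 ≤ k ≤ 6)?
2, 3, 4, 5

Solution: S(6,1)=1; S(6,2)=31; S(6,3)=90; S(6,4)=65; S(6,5)=15; S(6,6)=1. So valid k = 2, 3, 4, 5.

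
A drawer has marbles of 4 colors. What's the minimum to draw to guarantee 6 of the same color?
Worst case: 5 of each = 20. One more: 21.

Answer: 21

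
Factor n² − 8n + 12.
(n − 2)(n − 6)
Seek roots whose sum is 8 and product is 12: (2, 6). So n² − 8n + 12 = (n − 2)(n − 6).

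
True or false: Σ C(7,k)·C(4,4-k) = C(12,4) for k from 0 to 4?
Vandermonde's identity gives C(11,4) = 330; RHS C(12,4) = 495.
Final answer: False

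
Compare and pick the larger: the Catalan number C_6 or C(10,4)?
C(10,4)

C_6 = C(12,6)/(6+1) = 924/7 = 132; C(10,4) = 210.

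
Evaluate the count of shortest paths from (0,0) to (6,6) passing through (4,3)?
350

Working:
To (4,3): C(7,4)=35. From there: C(5,2)=10. Total: 350.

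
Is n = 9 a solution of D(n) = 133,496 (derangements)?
Yes

Solution: D(9) = (9-1)·[D(8) + D(7)] = 8·[14,833 + 1,854] = 133,496, which equals 133,496.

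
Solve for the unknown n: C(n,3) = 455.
15

Explanation: C(n,3) = n(n−1)(n−2)/3! is increasing in n, and n(n−1)(n−2) = 3!·455 = 2,730 ≈ (n−1)^3 gives n ≈ 15.0. Check: C(13,3) = 286, C(14,3) = 364, C(15,3) = 455 ✓. So n = 15.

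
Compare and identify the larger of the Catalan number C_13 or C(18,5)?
C_13

Working:
C_13 = C(26,13)/(13+1) = 10,400,600/14 = 742,900; C(18,5) = 8,568.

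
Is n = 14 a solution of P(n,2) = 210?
P(14,2) = 14·13 = 182, which does not equal 210.

Answer: No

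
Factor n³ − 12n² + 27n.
n³ − 12n² + 27n = n(n² − 12n + 27) = n(n − 3)(n − 9).
Final answer: n(n − 3)(n − 9)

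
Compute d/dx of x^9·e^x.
(9x^8 + x^9)e^x

Explanation: Product rule: d/dx[x^9]·e^x + x^9·d/dx[e^x] = 9x^{8}e^x + x^9e^x.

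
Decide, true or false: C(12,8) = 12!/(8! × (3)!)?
False

Working:
The correct denominator is 8!×4!, giving C(12,8) = 495; the stated RHS is 12!/(8!×3!) = 1,980 ≠ 495, so the statement does not hold.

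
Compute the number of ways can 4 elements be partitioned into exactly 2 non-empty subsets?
7

This equals S(4,2), the Stirling number of the 2nd kind.
Using the Stirling recurrence: S(n,k) = k·S(n-1,k) + S(n-1,k-1)
S(4,2) = 2·S(3,2) + S(3,1)
         = 2·3 + 1
         = 6 + 1
         = 7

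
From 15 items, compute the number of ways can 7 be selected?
6,435

Explanation: C(15,7) = 15! / (7! × (15-7)!)
         = 15! / (7! × 8!)
         = 6,435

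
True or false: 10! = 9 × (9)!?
False

Solution: 10! = 10 × 9! = 3,628,800, but 9 × 9! = 3,265,920.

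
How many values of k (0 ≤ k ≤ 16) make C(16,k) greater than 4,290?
7

Row 16 is unimodal and symmetric about k=16/2. C(16,4)=1,820 ≤ 4,290; C(16,5)=4,368 > 4,290; by symmetry C(16,k) > 4,290 for k = 5..11. That's 11 - 5 + 1 = 7 values.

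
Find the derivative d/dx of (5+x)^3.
Using the power rule: d/dx (5+x)^3 = 3(5+x)^{2}.

Answer: 3(5+x)^2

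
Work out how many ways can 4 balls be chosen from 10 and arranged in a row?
5,040

Working:
P(10,4) = 10!/(10-4)! = 5,040.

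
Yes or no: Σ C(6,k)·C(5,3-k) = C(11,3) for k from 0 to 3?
Yes

Working:
Vandermonde's identity gives C(11,3) = 165; RHS C(11,3) = 165.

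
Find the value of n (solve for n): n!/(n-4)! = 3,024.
n!/(n-4)! = n×(n-1)×(n-2)×(n-3), a product of 4 consecutive integers ≈ (n−1.5)^4. 3,024^(1/4) + 1.5 ≈ 8.9; check n = 9: 9×8×7×6 = 3,024 ✓. So n = 9.

Answer: 9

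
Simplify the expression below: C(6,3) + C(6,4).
By Pascal's identity: C(7,4) = 35.

Answer: 35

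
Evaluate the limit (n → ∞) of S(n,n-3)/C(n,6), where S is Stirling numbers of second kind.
15
The leading term of S(n,n-3) as a polynomial in n is (5)!!·C(n,6), so the ratio → (5)!! = 15.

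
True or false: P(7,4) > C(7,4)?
P(7,4) = 840 and C(7,4) = 35; P(n,r) = r! × C(n,r) so P > C whenever r ≥ 2.

Answer: True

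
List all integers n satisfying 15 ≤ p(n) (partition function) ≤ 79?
7, 8, 9, 10, 11, 12
Tabulating p(n) via p(n) = p(n−1) + p(n−2) − p(n−5) − p(n−7) + …: p(6)=11; p(7)=15; p(8)=22; p(9)=30; p(10)=42; p(11)=56; p(12)=77; p(13)=101. So valid n = 7, 8, 9, 10, 11, 12.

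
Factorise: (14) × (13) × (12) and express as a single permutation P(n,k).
P(14,3) = 14!/(11)!

Solution: Product of 3 consecutive descending integers starting at 14: P(14,3) = 14!/11! = 2,184.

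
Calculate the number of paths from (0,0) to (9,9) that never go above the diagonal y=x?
Counted by the Catalan number C_9: C_9 = C(18,9)/(9+1) = 48,620/10 = 4,862.
Final answer: 4,862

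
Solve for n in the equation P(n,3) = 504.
9

P(n,3) = n(n−1)(n−2) is increasing in n; n(n−1)(n−2) ≈ (n−1)^3 = 504 gives n ≈ 9.0. Check: P(7,3) = 210, P(8,3) = 336, P(9,3) = 504 ✓. So n = 9.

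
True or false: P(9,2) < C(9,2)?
False

P(9,2) = 72 and C(9,2) = 36; P(n,r) = r! × C(n,r) so P > C whenever r ≥ 2.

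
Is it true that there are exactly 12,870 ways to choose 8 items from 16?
True

Working:
C(16,8) = 12,870.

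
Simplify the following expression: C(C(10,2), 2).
990

Reasoning: C(10,2) = 45, then C(45, 2) = 990.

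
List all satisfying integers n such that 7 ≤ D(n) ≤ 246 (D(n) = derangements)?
Using D(n) = (n−1)[D(n−1) + D(n−2)] with D(1)=0, D(2)=1: D(3)=2; D(4)=9; D(5)=44; D(6)=265. So valid n = 4, 5.

Answer: 4, 5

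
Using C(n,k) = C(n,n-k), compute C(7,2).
21
C(7,2) = C(7,5) = 21.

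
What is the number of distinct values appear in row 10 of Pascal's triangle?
6

Row 10 has entries C(10,0)..C(10,10); by symmetry C(10,k)=C(10,10-k), giving 6 distinct values.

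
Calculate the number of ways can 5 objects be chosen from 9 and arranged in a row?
15,120

Reasoning: P(9,5) = 9!/(9-5)! = 15,120.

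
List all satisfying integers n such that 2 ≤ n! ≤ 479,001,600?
2, 3, 4, 5, 6, 7, 8, 9, 10, 11, 12

n! is strictly increasing; 2! = 2 and 12! = 479,001,600, so valid n = 2, 3, 4, 5, 6, 7, 8, 9, 10, 11, 12.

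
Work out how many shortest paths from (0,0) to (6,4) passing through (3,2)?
To (3,2): C(5,3)=10. From there: C(5,3)=10. Total: 100.

Answer: 100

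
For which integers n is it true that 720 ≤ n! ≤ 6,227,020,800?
6, 7, 8, 9, 10, 11, 12, 13

Solution: n! is strictly increasing; 6! = 720 and 13! = 6,227,020,800, so valid n = 6, 7, 8, 9, 10, 11, 12, 13.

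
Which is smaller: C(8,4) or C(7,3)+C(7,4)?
Equal

Working:
By Pascal's identity: C(8,4) = C(7,3)+C(7,4) = 70. Equal.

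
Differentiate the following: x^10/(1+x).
(10x^9(1+x) - x^10)/(1+x)²

Reasoning: Quotient rule: [10x^{9}(1+x) - x^10]/(1+x)².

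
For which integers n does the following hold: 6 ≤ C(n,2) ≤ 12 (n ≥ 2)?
4, 5
C(3,2)=3; C(4,2)=6; C(5,2)=10; C(6,2)=15. So valid n = 4, 5.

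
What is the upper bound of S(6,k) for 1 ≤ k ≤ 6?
90

Explanation: Row S(6,k) for k = 1..6 (via S(n,k) = k·S(n−1,k) + S(n−1,k−1)): 1, 31, 90, 65, 15, 1. The row is unimodal; maximum at k = 3: 90.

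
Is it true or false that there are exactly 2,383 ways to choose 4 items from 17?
False

Explanation: C(17,4) = 2,380 ≠ 2383.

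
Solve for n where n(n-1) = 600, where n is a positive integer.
n² − n − 600 = 0, so n = (1 ± √(1 + 4·600))/2 = (1 ± √2,401)/2 = (1 ± 49)/2, i.e. n = 25 or n = -24. Taking the positive root, n = 25 (check: 25×24 = 600).
Final answer: 25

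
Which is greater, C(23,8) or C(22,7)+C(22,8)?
Equal
By Pascal's identity: C(23,8) = C(22,7)+C(22,8) = 490,314. Equal.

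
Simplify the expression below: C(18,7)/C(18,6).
12/7

Explanation: C(n,k+1)/C(n,k) = (n−k)/(k+1). Here (18−6)/(6+1) = 12/7 = 12/7.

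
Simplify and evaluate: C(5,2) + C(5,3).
20

Working:
By Pascal's identity: C(6,3) = 20.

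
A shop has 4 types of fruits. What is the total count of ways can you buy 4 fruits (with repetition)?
35

Solution: Stars and bars: C(4+4-1, 4) = C(7, 4) = 35.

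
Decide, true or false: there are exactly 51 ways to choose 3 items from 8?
False
C(8,3) = 56 ≠ 51.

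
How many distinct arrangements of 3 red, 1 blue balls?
4

Working:
Multinomial: 4!/(3! × 1!) = 4.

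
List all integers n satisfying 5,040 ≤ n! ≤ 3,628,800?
7, 8, 9, 10

n! is strictly increasing; 7! = 5,040 and 10! = 3,628,800, so valid n = 7, 8, 9, 10.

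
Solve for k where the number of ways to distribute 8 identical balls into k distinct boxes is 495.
Stars and bars: the count is C(8+k−1, k−1), increasing in k. k=3: C(10,2) = 45, k=4: C(11,3) = 165, k=5: C(12,4) = 495 ✓. So k = 5.
Final answer: 5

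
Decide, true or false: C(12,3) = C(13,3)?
False

LHS = C(12,3) = 220; RHS = C(13,3) = 286. 220 ≠ 286, so the statement does not hold.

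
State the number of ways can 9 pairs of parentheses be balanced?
Using the Catalan number formula: C_n = C(2n, n) / (n+1)
C_9 = C(18, 9) / (9+1)
     = 48620 / 10
     = 4,862

Answer: 4,862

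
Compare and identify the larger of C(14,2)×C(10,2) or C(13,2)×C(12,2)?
C(13,2)×C(12,2)

Reasoning: C(14,2)×C(10,2)=4,095, C(13,2)×C(12,2)=5,148.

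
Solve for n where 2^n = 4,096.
12

4,096 = 1,024 × 4 = 2^10 × 2^2 = 2^12, so n = 12.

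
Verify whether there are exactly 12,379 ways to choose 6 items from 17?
False

Reasoning: C(17,6) = 12,376 ≠ 12379.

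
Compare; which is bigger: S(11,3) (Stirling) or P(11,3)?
S(11,3) = 3·S(10,3) + S(10,2) = 3·9,330 + 511 = 28,501; P(11,3) = 990.
Final answer: S(11,3)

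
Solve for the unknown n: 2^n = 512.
2^9 = 512, so n = 9.

Answer: 9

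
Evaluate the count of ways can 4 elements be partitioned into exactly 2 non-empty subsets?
This equals S(4,2), the Stirling number of the 2nd kind.
Using the Stirling recurrence: S(n,k) = k·S(n-1,k) + S(n-1,k-1)
S(4,2) = 2·S(3,2) + S(3,1)
         = 2·3 + 1
         = 6 + 1
         = 7

Answer: 7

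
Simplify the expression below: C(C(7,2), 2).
210

Explanation: C(7,2) = 21, then C(21, 2) = 210.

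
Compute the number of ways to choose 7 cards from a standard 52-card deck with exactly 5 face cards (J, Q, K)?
617,760

Explanation: 12 face cards and 40 non-face cards: C(12,5) × C(40,2) = 792 × 780 = 617,760.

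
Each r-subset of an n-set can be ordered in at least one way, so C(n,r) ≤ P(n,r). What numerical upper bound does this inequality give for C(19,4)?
93,024

P(19,4) = 19·18·17·16 = 93,024, so C(19,4) ≤ 93,024. (The bound is loose by a factor of 4! = 24: C(19,4) = 93,024/24 = 3,876.)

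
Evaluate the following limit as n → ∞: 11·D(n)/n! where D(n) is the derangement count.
11/e

Explanation: D(n)/n! → 1/e, so 11·D(n)/n! → 11/e.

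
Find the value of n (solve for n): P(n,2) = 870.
30

Solution: P(n,2) = n(n−1) is increasing in n; n(n−1) ≈ (n−0.5)^2 = 870 gives n ≈ 30.0. Check: P(28,2) = 756, P(29,2) = 812, P(30,2) = 870 ✓. So n = 30.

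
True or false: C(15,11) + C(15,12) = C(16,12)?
True

Pascal's identity C(n,k) + C(n,k+1) = C(n+1,k+1): 1,365 + 455 = 1,820 = C(16,12).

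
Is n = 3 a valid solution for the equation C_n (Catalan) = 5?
C_3 = C(6,3)/(3+1) = 20/4 = 5, which equals 5.
Final answer: Yes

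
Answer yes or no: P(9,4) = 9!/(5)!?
Yes

Solution: Permutation formula P(n,k) = n!/(n-k)!: 9!/5! = 362,880/120 = 3,024 = P(9,4). The statement holds.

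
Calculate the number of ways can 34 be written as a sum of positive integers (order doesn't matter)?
12,310

Reasoning: Pentagonal recurrence p(n) = p(n−1) + p(n−2) − p(n−5) − p(n−7) + …: p(34) = p(33) + p(32) − p(29) − p(27) + p(22) + p(19) − p(12) − p(8) = 10,143 + 8,349 − 4,565 − 3,010 + 1,002 + 490 − 77 − 22 = 12,310.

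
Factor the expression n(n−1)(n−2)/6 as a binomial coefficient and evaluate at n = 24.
C(n,3); C(24,3) = 2,024

n(n−1)(n−2)/6 = n!/(3!(n−3)!) = C(n,3). At n = 24: C(24,3) = 2,024.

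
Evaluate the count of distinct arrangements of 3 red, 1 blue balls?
4

Working:
Multinomial: 4!/(3! × 1!) = 4.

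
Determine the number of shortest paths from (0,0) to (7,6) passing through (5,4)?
756

Solution: To (5,4): C(9,5)=126. From there: C(4,2)=6. Total: 756.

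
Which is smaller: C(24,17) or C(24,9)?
C(24,17)

Working:
C(24,17)=346,104, C(24,9)=1,307,504.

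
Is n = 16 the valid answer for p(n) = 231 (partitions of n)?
Yes

Solution: Pentagonal recurrence p(n) = p(n−1) + p(n−2) − p(n−5) − p(n−7) + …: p(16) = p(15) + p(14) − p(11) − p(9) + p(4) + p(1) = 176 + 135 − 56 − 30 + 5 + 1 = 231, which equals 231.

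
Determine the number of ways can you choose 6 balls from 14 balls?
3,003

Explanation: C(14,6) = 14! / (6! × (14-6)!)
         = 14! / (6! × 8!)
         = 3,003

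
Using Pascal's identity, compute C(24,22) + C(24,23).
300

Reasoning: C(24,22) + C(24,23) = C(25,23) = 300.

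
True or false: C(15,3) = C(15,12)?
True
C(15,3) = C(15,15-3) by the symmetry property; both equal 455.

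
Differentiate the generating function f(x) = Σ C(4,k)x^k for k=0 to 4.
Σ k·C(4,k)x^(k-1) for k=1 to 4

Working:
Term-by-term differentiation gives Σ k·C(4,k)x^{k-1} for k=1 to 4.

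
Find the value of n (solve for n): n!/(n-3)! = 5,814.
n!/(n-3)! = n×(n-1)×(n-2), a product of 3 consecutive integers ≈ (n−1)^3. 5,814^(1/3) + 1 ≈ 19.0; check n = 19: 19×18×17 = 5,814 ✓. So n = 19.
Final answer: 19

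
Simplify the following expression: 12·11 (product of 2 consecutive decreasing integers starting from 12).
This is P(12,2) = 12!/(10)! = 132.

Answer: 132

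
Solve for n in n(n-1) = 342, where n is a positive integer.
n² − n − 342 = 0, so n = (1 ± √(1 + 4·342))/2 = (1 ± √1,369)/2 = (1 ± 37)/2, i.e. n = 19 or n = -18. Taking the positive root, n = 19 (check: 19×18 = 342).
Final answer: 19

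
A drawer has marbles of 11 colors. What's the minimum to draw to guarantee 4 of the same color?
34

Working:
Worst case: 3 of each = 33. One more: 34.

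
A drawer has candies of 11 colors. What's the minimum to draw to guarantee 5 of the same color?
45

Working:
Worst case: 4 of each = 44. One more: 45.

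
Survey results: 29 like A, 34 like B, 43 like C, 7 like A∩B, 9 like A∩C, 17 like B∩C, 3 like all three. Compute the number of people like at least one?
76

Solution: |A∪B∪C| = 29+34+43-7-9-17+3 = 76.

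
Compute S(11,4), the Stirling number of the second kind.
145,750

Solution: Using the Stirling recurrence: S(n,k) = k·S(n-1,k) + S(n-1,k-1)
S(11,4) = 4·S(10,4) + S(10,3)
         = 4·34105 + 9330
         = 136420 + 9330
         = 145,750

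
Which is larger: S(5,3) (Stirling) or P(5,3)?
P(5,3)
S(5,3) = 3·S(4,3) + S(4,2) = 3·6 + 7 = 25; P(5,3) = 60.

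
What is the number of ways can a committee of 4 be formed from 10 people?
210
C(10,4) = 10! / (4! × (10-4)!)
         = 10! / (4! × 6!)
         = 210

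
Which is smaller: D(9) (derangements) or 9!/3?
9!/3

Reasoning: D(9) = (9-1)·[D(8) + D(7)] = 8·[14,833 + 1,854] = 133,496; 9!/3 = 362,880/3 = 120,960.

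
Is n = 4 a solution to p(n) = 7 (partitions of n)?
No

Working:
Pentagonal recurrence p(n) = p(n−1) + p(n−2) − p(n−5) − p(n−7) + …: p(4) = p(3) + p(2) = 3 + 2 = 5, which does not equal 7.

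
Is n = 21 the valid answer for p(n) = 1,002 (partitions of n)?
Pentagonal recurrence p(n) = p(n−1) + p(n−2) − p(n−5) − p(n−7) + …: p(21) = p(20) + p(19) − p(16) − p(14) + p(9) + p(6) = 627 + 490 − 231 − 135 + 30 + 11 = 792, which does not equal 1,002.

Answer: No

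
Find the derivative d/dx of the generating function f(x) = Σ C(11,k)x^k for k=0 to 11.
Term-by-term differentiation gives Σ k·C(11,k)x^{k-1} for k=1 to 11.

Answer: Σ k·C(11,k)x^(k-1) for k=1 to 11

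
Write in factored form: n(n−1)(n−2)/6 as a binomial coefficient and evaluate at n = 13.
n(n−1)(n−2)/6 = n!/(3!(n−3)!) = C(n,3). At n = 13: C(13,3) = 286.

Answer: C(n,3); C(13,3) = 286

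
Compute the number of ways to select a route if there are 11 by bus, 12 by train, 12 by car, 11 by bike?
46
By the addition principle: 11 + 12 + 12 + 11 = 46.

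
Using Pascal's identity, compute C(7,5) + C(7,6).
28

C(7,5) + C(7,6) = C(8,6) = 28.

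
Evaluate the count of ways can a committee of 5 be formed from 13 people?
1,287
C(13,5) = 13! / (5! × (13-5)!)
         = 13! / (5! × 8!)
         = 1,287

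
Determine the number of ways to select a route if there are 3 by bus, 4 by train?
7

Solution: By the addition principle: 3 + 4 = 7.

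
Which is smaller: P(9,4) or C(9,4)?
C(9,4)

Explanation: P(9,4)=3,024, C(9,4)=126.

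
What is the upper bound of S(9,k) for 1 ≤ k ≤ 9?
7,770
Row S(9,k) for k = 1..9 (via S(n,k) = k·S(n−1,k) + S(n−1,k−1)): 1, 255, 3,025, 7,770, 6,951, 2,646, 462, 36, 1. The row is unimodal; maximum at k = 4: 7,770.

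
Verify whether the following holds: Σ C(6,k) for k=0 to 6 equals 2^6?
True
Binomial theorem: Σ C(6,k) = (1+1)^6 = 2^6 = 64; RHS 2^6 = 64.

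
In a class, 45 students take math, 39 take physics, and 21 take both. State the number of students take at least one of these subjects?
63

Solution: |A∪B| = |A|+|B|-|A∩B| = 45+39-21 = 63.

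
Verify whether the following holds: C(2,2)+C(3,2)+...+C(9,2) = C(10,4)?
False

Reasoning: Hockey stick identity gives Σ = C(10,3) = 120; RHS C(10,4) = 210.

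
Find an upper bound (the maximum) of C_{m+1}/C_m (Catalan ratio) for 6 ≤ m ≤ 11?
46/13

C_{m+1}/C_m = 2(2m+1)/(m+2), which increases with m. Maximum at m = 11: 2·23/13 = 46/13.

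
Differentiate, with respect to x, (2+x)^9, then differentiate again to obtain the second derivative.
72(2+x)^7

Reasoning: First derivative: 9(2+x)^{8}. Second derivative: 9·8·(2+x)^{7} = 72(2+x)^{7}.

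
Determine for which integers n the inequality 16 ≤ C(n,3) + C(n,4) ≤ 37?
6

Explanation: C(5,3)+C(5,4)=15; C(6,3)+C(6,4)=35; C(7,3)+C(7,4)=70. So valid n = 6.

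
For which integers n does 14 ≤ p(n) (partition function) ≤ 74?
7, 8, 9, 10, 11

Solution: Tabulating p(n) via p(n) = p(n−1) + p(n−2) − p(n−5) − p(n−7) + …: p(6)=11; p(7)=15; p(8)=22; p(9)=30; p(10)=42; p(11)=56; p(12)=77. So valid n = 7, 8, 9, 10, 11.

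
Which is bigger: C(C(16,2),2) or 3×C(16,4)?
C(C(16,2),2)

C(C(16,2),2)=7,140, 3×C(16,4)=5,460.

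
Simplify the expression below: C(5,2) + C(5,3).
20

By Pascal's identity: C(6,3) = 20.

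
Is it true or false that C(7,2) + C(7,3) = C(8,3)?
True
Pascal's identity: LHS = 21 + 35 = 56; RHS = C(8,3) = 56. Both sides agree, so the statement holds.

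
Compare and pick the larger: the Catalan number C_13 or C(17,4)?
C_13

Solution: C_13 = C(26,13)/(13+1) = 10,400,600/14 = 742,900; C(17,4) = 2,380.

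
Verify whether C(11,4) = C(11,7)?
True
Symmetry C(n,k) = C(n,n-k): C(11,4) = 330 and C(11,7) = 330. Both sides agree, so the statement holds.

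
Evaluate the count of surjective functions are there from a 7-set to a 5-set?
Onto functions = 5! × S(7,5)
First compute S(7,5) via recurrence:
Using the Stirling recurrence: S(n,k) = k·S(n-1,k) + S(n-1,k-1)
S(7,5) = 5·S(6,5) + S(6,4)
         = 5·15 + 65
         = 75 + 65
         = 140
Then: 120 × 140 = 16,800
Final answer: 16,800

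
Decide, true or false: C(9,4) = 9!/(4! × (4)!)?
False

Explanation: The correct denominator is 4!×5!, giving C(9,4) = 126; the stated RHS is 9!/(4!×4!) = 630 ≠ 126, so the statement does not hold.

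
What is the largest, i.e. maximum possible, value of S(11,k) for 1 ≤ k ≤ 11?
246,730

Working:
Row S(11,k) for k = 1..11 (via S(n,k) = k·S(n−1,k) + S(n−1,k−1)): 1, 1,023, 28,501, 145,750, 246,730, 179,487, 63,987, 11,880, 1,155, 55, 1. The row is unimodal; maximum at k = 5: 246,730.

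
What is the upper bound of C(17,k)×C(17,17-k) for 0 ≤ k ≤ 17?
590,976,100

Working:
C(17,k)·C(17,17-k) = C(17,k)², maximised at the centre k = 8: C(17,8)² = 590,976,100.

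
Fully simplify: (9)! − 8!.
322,560

Working:
(9)! − 8! = (9)·8! − 8! = (9−1)·8! = 8·8! = 322,560.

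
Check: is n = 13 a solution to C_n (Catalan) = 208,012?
No

C_13 = C(26,13)/(13+1) = 10,400,600/14 = 742,900, which does not equal 208,012.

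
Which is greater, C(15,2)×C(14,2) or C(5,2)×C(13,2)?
C(15,2)×C(14,2)

Solution: C(15,2)×C(14,2)=9,555, C(5,2)×C(13,2)=780.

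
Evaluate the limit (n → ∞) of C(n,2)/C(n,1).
∞

C(n,2)/C(n,1) = (n-1)/2 → ∞ as n → ∞.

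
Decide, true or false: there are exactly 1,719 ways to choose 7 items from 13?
False

Solution: C(13,7) = 1,716 ≠ 1719.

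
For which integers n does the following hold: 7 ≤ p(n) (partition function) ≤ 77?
5, 6, 7, 8, 9, 10, 11, 12

Reasoning: Tabulating p(n) via p(n) = p(n−1) + p(n−2) − p(n−5) − p(n−7) + …: p(4)=5; p(5)=7; p(6)=11; p(7)=15; p(8)=22; p(9)=30; p(10)=42; p(11)=56; p(12)=77; p(13)=101. So valid n = 5, 6, 7, 8, 9, 10, 11, 12.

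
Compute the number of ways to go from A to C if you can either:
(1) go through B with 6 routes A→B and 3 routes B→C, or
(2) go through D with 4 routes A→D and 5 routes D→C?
38

Working:
Route via B: 6×3=18. Route via D: 4×5=20. Total: 38.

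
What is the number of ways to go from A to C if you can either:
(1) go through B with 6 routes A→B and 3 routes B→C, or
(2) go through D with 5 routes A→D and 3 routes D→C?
33

Explanation: Route via B: 6×3=18. Route via D: 5×3=15. Total: 33.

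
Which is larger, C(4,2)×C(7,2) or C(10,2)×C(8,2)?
C(4,2)×C(7,2)=126, C(10,2)×C(8,2)=1,260.
Final answer: C(10,2)×C(8,2)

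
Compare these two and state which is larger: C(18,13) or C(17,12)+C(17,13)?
Equal

Explanation: By Pascal's identity: C(18,13) = C(17,12)+C(17,13) = 8,568. Equal.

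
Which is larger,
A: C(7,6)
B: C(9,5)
B

Working:
A=C(7,6)=7, B=C(9,5)=126.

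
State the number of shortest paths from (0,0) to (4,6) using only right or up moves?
210

Working:
Choose 4 rights from 10 moves: C(10,4) = 210.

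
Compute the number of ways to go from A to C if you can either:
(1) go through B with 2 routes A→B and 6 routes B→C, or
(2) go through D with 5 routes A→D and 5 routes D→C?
Route via B: 2×6=12. Route via D: 5×5=25. Total: 37.

Answer: 37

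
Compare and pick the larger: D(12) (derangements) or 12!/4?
D(12) = (12-1)·[D(11) + D(10)] = 11·[14,684,570 + 1,334,961] = 176,214,841; 12!/4 = 479,001,600/4 = 119,750,400.
Final answer: D(12)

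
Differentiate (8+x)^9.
9(8+x)^8

Solution: Using the power rule: d/dx (8+x)^9 = 9(8+x)^{8}.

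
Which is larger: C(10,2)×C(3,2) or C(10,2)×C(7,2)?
C(10,2)×C(7,2)

Working:
C(10,2)×C(3,2)=135, C(10,2)×C(7,2)=945.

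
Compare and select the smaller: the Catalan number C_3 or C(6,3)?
C_3 = C(6,3)/(3+1) = 20/4 = 5; C(6,3) = 20.

Answer: C_3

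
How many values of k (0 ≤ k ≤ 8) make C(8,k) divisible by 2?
7

Working:
Checking C(8,k) mod 2 for k = 0..8: divisible at k = 1, 2, 3, 4, 5, 6, 7. That's 7 values.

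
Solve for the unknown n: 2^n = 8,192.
8,192 = 1,024 × 8 = 2^10 × 2^3 = 2^13, so n = 13.

Answer: 13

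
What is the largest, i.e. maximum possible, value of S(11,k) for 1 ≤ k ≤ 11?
Row S(11,k) for k = 1..11 (via S(n,k) = k·S(n−1,k) + S(n−1,k−1)): 1, 1,023, 28,501, 145,750, 246,730, 179,487, 63,987, 11,880, 1,155, 55, 1. The row is unimodal; maximum at k = 5: 246,730.

Answer: 246,730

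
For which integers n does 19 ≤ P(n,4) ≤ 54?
4

Working:
P(3,4)=0; P(4,4)=24; P(5,4)=120. So valid n = 4.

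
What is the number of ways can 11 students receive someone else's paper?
14,684,570

Solution: Using D(n) = (n-1)[D(n-1) + D(n-2)]:
D(11) = (11-1) × [D(10) + D(9)]
      = 10 × [1334961 + 133496]
      = 10 × 1468457
      = 14,684,570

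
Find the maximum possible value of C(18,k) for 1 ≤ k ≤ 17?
48,620

Explanation: C(18,k) is maximised at the centre of the row: C(18,9) = 48,620.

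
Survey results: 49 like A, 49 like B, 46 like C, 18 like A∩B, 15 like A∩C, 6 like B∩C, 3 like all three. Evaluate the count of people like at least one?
|A∪B∪C| = 49+49+46-18-15-6+3 = 108.
Final answer: 108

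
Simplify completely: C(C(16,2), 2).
C(16,2) = 120, then C(120, 2) = 7,140.
Final answer: 7,140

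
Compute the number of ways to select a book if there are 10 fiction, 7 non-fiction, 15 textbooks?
32

Working:
By the addition principle: 10 + 7 + 15 = 32.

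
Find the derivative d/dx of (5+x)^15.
15(5+x)^14

Solution: Using the power rule: d/dx (5+x)^15 = 15(5+x)^{14}.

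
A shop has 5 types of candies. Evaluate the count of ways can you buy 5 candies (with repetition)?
Stars and bars: C(5+5-1, 5) = C(9, 5) = 126.
Final answer: 126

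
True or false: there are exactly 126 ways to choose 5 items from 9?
True

Explanation: C(9,5) = 126.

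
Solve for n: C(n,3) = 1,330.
21
C(n,3) = n(n−1)(n−2)/3! is increasing in n, and n(n−1)(n−2) = 3!·1,330 = 7,980 ≈ (n−1)^3 gives n ≈ 21.0. Check: C(19,3) = 969, C(20,3) = 1,140, C(21,3) = 1,330 ✓. So n = 21.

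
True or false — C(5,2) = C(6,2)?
False

Reasoning: LHS = C(5,2) = 10; RHS = C(6,2) = 15. 10 ≠ 15, so the statement does not hold.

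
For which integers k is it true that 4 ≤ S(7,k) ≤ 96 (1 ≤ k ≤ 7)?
2, 6

S(7,1)=1; S(7,2)=63; S(7,3)=301; S(7,4)=350; S(7,5)=140; S(7,6)=21; S(7,7)=1. So valid k = 2, 6.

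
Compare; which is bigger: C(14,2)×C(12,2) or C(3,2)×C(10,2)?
C(14,2)×C(12,2)

C(14,2)×C(12,2)=6,006, C(3,2)×C(10,2)=135.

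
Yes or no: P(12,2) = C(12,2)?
No
P(12,2) = 132 but C(12,2) = 66; they differ by a factor of 2! = 2, so the statement does not hold.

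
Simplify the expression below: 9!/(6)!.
504

Reasoning: This equals 9×8×7 = 504.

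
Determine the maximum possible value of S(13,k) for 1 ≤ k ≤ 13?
Row S(13,k) for k = 1..13 (via S(n,k) = k·S(n−1,k) + S(n−1,k−1)): 1, 4,095, 261,625, 2,532,530, 7,508,501, 9,321,312, 5,715,424, 1,899,612, 359,502, 39,325, 2,431, 78, 1. The row is unimodal; maximum at k = 6: 9,321,312.
Final answer: 9,321,312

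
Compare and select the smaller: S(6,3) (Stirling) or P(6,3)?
S(6,3)

Solution: S(6,3) = 3·S(5,3) + S(5,2) = 3·25 + 15 = 90; P(6,3) = 120.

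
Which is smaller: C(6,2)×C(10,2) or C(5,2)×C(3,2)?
C(6,2)×C(10,2)=675, C(5,2)×C(3,2)=30.
Final answer: C(5,2)×C(3,2)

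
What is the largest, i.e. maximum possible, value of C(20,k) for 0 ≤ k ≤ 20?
Maximum at k = 10: C(20,10) = 184,756.
Final answer: 184,756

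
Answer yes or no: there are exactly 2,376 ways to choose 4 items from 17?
No

Explanation: C(17,4) = 2,380 ≠ 2376.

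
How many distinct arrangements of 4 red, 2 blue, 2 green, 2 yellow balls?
Multinomial: 10!/(4! × 2! × 2! × 2!) = 18,900.

Answer: 18,900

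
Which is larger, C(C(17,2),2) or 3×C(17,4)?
C(C(17,2),2)=9,180, 3×C(17,4)=7,140.

Answer: C(C(17,2),2)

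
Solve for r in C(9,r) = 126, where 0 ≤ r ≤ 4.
4

Working:
C(9,r) is increasing for 0 ≤ r ≤ 4. Stepping up (C(9,r+1) = C(9,r)·(9−r)/(r+1)): C(9,1) = 9, C(9,2) = 36, C(9,3) = 84, C(9,4) = 126 ✓. So r = 4.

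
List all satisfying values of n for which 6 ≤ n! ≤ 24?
3, 4

Reasoning: n! is strictly increasing; 3! = 6 and 4! = 24, so valid n = 3, 4.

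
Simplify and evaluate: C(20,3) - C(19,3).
C(20,3) - C(19,3) = C(19,2) = 171.
Final answer: 171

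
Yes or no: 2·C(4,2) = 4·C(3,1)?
Yes

Reasoning: Absorption identity k·C(n,k) = n·C(n-1,k-1). LHS = 2·6 = 12; RHS = 4·3 = 12.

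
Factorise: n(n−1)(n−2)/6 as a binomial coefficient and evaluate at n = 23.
C(n,3); C(23,3) = 1,771

Solution: n(n−1)(n−2)/6 = n!/(3!(n−3)!) = C(n,3). At n = 23: C(23,3) = 1,771.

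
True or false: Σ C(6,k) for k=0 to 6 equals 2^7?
False

Reasoning: Binomial theorem: Σ C(6,k) = (1+1)^6 = 2^6 = 64; RHS 2^7 = 128.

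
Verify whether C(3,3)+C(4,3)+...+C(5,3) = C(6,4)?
True

Hockey stick identity gives Σ = C(6,4) = 15; RHS C(6,4) = 15.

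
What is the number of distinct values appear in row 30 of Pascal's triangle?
16

Reasoning: Row 30 has entries C(30,0)..C(30,30); by symmetry C(30,k)=C(30,30-k), giving 16 distinct values.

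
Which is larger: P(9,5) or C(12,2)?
P(9,5)=15,120, C(12,2)=66.

Answer: P(9,5)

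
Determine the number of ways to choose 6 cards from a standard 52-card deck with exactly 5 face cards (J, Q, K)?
31,680

12 face cards and 40 non-face cards: C(12,5) × C(40,1) = 792 × 40 = 31,680.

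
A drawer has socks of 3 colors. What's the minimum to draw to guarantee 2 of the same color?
4

Worst case: 1 of each = 3. One more: 4.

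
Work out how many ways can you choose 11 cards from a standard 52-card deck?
60,403,728,840

C(52,11) = 60,403,728,840.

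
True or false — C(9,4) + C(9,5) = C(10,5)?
Pascal's identity: LHS = 126 + 126 = 252; RHS = C(10,5) = 252. Both sides agree, so the statement holds.

Answer: True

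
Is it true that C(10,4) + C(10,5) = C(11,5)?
True

Reasoning: Pascal's identity: LHS = 210 + 252 = 462; RHS = C(11,5) = 462. Both sides agree, so the statement holds.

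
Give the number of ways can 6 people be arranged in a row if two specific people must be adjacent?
240
Treat pair as unit: (6-1)! arrangements × 2 internal orders = 240.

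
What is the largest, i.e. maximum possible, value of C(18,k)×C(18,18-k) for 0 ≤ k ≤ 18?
2,363,904,400

Solution: C(18,k)·C(18,18-k) = C(18,k)², maximised at the centre k = 9: C(18,9)² = 2,363,904,400.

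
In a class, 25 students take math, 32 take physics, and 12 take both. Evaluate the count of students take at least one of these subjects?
45

|A∪B| = |A|+|B|-|A∩B| = 25+32-12 = 45.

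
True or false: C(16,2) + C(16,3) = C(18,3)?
False

Explanation: Pascal's identity gives C(17,3) = 680, whereas C(18,3) = 816.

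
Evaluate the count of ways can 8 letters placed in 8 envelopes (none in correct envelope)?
14,833

Reasoning: Using D(n) = (n-1)[D(n-1) + D(n-2)]:
D(8) = (8-1) × [D(7) + D(6)]
      = 7 × [1854 + 265]
      = 7 × 2119
      = 14,833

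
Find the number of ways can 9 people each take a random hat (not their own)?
Using D(n) = (n-1)[D(n-1) + D(n-2)]:
D(9) = (9-1) × [D(8) + D(7)]
      = 8 × [14833 + 1854]
      = 8 × 16687
      = 133,496
Final answer: 133,496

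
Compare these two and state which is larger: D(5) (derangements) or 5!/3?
D(5)

Reasoning: D(5) = (5-1)·[D(4) + D(3)] = 4·[9 + 2] = 44; 5!/3 = 120/3 = 40.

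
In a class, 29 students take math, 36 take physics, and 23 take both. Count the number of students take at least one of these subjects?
42

Explanation: |A∪B| = |A|+|B|-|A∩B| = 29+36-23 = 42.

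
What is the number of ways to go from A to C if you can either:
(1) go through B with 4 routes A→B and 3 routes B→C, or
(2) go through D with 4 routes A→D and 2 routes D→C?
20

Explanation: Route via B: 4×3=12. Route via D: 4×2=8. Total: 20.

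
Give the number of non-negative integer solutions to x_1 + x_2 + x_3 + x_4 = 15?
816

Explanation: C(15+4-1, 4-1) = 816.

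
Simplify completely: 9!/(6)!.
504

Solution: This equals 9×8×7 = 504.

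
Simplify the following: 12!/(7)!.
95,040

Explanation: This equals 12×11×...×8 = 95,040.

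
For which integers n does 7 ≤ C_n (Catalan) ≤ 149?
4, 5, 6

Reasoning: C_3=5; C_4=14; C_5=42; C_6=132; C_7=429. So valid n = 4, 5, 6.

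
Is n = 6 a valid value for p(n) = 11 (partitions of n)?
Yes
Pentagonal recurrence p(n) = p(n−1) + p(n−2) − p(n−5) − p(n−7) + …: p(6) = p(5) + p(4) − p(1) = 7 + 5 − 1 = 11, which equals 11.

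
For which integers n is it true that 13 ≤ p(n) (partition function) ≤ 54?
7, 8, 9, 10

Working:
Tabulating p(n) via p(n) = p(n−1) + p(n−2) − p(n−5) − p(n−7) + …: p(6)=11; p(7)=15; p(8)=22; p(9)=30; p(10)=42; p(11)=56. So valid n = 7, 8, 9, 10.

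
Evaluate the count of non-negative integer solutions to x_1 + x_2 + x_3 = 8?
45

Working:
C(8+3-1, 3-1) = 45.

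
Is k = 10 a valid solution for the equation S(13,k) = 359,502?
No

Explanation: S(13,10) = 10·S(12,10) + S(12,9) = 10·1,705 + 22,275 = 39,325, which does not equal 359,502.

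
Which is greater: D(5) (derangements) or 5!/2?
5!/2

D(5) = (5-1)·[D(4) + D(3)] = 4·[9 + 2] = 44; 5!/2 = 120/2 = 60.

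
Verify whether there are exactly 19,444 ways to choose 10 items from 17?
False

Solution: C(17,10) = 19,448 ≠ 19444.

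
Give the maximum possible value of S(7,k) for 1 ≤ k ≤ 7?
350

Solution: Row S(7,k) for k = 1..7 (via S(n,k) = k·S(n−1,k) + S(n−1,k−1)): 1, 63, 301, 350, 140, 21, 1. The row is unimodal; maximum at k = 4: 350.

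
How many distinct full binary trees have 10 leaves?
4,862

Reasoning: Using the Catalan number formula: C_n = C(2n, n) / (n+1)
C_9 = C(18, 9) / (9+1)
     = 48620 / 10
     = 4,862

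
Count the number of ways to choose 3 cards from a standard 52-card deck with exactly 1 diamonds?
9,633

Reasoning: 13 diamonds and 39 non-diamonds: C(13,1) × C(39,2) = 13 × 741 = 9,633.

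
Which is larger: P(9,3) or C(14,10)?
C(14,10)
P(9,3)=504, C(14,10)=1,001.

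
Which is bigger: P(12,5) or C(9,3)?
P(12,5)

P(12,5)=95,040, C(9,3)=84.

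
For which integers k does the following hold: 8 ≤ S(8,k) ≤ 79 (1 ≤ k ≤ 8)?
7

Working:
S(8,1)=1; S(8,2)=127; S(8,3)=966; S(8,4)=1,701; S(8,5)=1,050; S(8,6)=266; S(8,7)=28; S(8,8)=1. So valid k = 7.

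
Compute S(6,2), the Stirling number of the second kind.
31
Using the Stirling recurrence: S(n,k) = k·S(n-1,k) + S(n-1,k-1)
S(6,2) = 2·S(5,2) + S(5,1)
         = 2·15 + 1
         = 30 + 1
         = 31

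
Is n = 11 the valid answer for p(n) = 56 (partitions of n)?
Yes

Working:
Pentagonal recurrence p(n) = p(n−1) + p(n−2) − p(n−5) − p(n−7) + …: p(11) = p(10) + p(9) − p(6) − p(4) = 42 + 30 − 11 − 5 = 56, which equals 56.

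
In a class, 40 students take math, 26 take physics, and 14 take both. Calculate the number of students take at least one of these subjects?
52

Working:
|A∪B| = |A|+|B|-|A∩B| = 40+26-14 = 52.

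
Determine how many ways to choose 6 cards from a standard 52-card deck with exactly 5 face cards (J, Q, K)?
31,680
12 face cards and 40 non-face cards: C(12,5) × C(40,1) = 792 × 40 = 31,680.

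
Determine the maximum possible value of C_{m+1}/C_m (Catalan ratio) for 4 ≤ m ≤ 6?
13/4
C_{m+1}/C_m = 2(2m+1)/(m+2), which increases with m. Maximum at m = 6: 2·13/8 = 13/4.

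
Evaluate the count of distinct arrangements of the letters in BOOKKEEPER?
151,200
Word has 10 letters (B=1, O=2, K=2, E=3, P=1, R=1). Arrangements: 10!/Π(k!) = 151,200.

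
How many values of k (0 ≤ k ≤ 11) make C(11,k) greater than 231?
4

Working:
Row 11 is unimodal and symmetric about k=11/2. C(11,3)=165 ≤ 231; C(11,4)=330 > 231; by symmetry C(11,k) > 231 for k = 4..7. That's 7 - 4 + 1 = 4 values.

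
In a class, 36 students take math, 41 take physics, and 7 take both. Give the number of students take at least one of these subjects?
70

Explanation: |A∪B| = |A|+|B|-|A∩B| = 36+41-7 = 70.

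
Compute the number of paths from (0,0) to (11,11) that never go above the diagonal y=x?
58,786
Counted by the Catalan number C_11: C_11 = C(22,11)/(11+1) = 705,432/12 = 58,786.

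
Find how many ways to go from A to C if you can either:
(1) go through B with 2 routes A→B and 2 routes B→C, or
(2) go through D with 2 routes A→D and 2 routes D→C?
Route via B: 2×2=4. Route via D: 2×2=4. Total: 8.
Final answer: 8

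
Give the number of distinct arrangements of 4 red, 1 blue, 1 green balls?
30

Working:
Multinomial: 6!/(4! × 1! × 1!) = 30.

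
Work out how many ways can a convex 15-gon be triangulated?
742,900

Explanation: Using the Catalan number formula: C_n = C(2n, n) / (n+1)
C_13 = C(26, 13) / (13+1)
     = 10400600 / 14
     = 742,900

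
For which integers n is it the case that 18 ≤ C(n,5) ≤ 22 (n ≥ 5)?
7

Solution: C(6,5)=6; C(7,5)=21; C(8,5)=56. So valid n = 7.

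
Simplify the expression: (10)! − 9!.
3,265,920

Explanation: (10)! − 9! = (10)·9! − 9! = (10−1)·9! = 9·9! = 3,265,920.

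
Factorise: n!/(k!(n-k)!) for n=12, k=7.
C(12,7) = 792

This is the binomial coefficient C(12,7) = 792.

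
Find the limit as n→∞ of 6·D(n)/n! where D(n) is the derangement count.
6/e

D(n)/n! → 1/e, so 6·D(n)/n! → 6/e.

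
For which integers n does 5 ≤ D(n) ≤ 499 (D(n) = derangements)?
4, 5, 6

Using D(n) = (n−1)[D(n−1) + D(n−2)] with D(1)=0, D(2)=1: D(3)=2; D(4)=9; D(5)=44; D(6)=265; D(7)=1,854. So valid n = 4, 5, 6.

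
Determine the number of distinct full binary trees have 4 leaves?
5
Using the Catalan number formula: C_n = C(2n, n) / (n+1)
C_3 = C(6, 3) / (3+1)
     = 20 / 4
     = 5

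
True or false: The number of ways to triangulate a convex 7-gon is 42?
True

Explanation: Triangulations of a convex 7-gon are counted by the Catalan number C_5: C_5 = C(10,5)/(5+1) = 252/6 = 42.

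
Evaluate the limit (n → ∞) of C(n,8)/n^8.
1/40320

Working:
C(n,8) ≈ n^8/8! for large n. Limit = 1/8! = 1/40320.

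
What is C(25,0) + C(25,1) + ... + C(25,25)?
33,554,432

Reasoning: Sum of binomial coefficients = 2^25 = 33,554,432.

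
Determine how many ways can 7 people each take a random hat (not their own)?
1,854
Using D(n) = (n-1)[D(n-1) + D(n-2)]:
D(7) = (7-1) × [D(6) + D(5)]
      = 6 × [265 + 44]
      = 6 × 309
      = 1,854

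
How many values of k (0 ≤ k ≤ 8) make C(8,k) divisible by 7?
Checking C(8,k) mod 7 for k = 0..8: divisible at k = 2, 3, 4, 5, 6. That's 5 values.

Answer: 5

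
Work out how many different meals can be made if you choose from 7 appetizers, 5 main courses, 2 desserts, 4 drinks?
280

Solution: By the multiplication principle: 7 × 5 × 2 × 4 = 280.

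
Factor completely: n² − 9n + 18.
(n − 3)(n − 6)

Seek roots whose sum is 9 and product is 18: (3, 6). So n² − 9n + 18 = (n − 3)(n − 6).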